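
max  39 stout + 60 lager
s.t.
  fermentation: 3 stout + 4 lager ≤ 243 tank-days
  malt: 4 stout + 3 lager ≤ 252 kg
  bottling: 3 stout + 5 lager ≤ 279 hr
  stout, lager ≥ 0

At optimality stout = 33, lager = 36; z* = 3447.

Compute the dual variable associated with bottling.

8

At the optimum: fermentation uses 243 of 243 (binding); malt uses 240 of 252 (slack = 12); bottling uses 279 of 279 (binding).
Slack constraints have shadow price 0 (complementary slackness).
The binding rows give the dual system: 3·y_fermentation + 3·y_bottling = 39 and 4·y_fermentation + 5·y_bottling = 60.
Solving: y_fermentation = 5, y_bottling = 8.
Shadow price of bottling = 8.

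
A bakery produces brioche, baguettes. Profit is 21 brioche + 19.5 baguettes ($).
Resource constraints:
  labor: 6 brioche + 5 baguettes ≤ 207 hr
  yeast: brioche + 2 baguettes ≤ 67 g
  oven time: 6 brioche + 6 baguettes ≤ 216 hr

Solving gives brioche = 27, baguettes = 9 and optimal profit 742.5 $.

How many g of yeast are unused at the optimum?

22

yeast used = 1·27 + 2·9 = 45; slack = 67 − 45 = 22.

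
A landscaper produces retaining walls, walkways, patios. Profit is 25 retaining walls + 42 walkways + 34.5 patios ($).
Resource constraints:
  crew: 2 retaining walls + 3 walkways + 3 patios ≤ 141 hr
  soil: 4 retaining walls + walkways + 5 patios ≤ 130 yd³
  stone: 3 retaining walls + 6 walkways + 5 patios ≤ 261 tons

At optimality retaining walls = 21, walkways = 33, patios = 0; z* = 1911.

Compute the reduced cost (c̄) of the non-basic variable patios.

Binding: crew and stone. Non-binding: soil (13 unused).
By complementary slackness, y = 0 for the non-binding constraint.
Dual feasibility on the basic columns requires 2·y_crew + 3·y_stone = 25, 3·y_crew + 6·y_stone = 42.
This yields shadow prices y_crew = 8, y_stone = 3.
Reduced cost of patios: c₃ − yᵀa₃ = 34.5 − (8·3 + 3·5) = 34.5 − 39 = -4.5.

-4.5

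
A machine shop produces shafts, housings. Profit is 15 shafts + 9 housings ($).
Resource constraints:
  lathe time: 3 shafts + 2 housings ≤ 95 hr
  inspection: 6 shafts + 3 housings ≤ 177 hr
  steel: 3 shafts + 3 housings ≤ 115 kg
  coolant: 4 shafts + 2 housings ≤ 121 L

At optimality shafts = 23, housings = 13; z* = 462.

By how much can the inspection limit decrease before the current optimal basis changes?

Binding constraints: lathe time, inspection. The basis is B = [[3,2],[6,3]] with det -3.
Per unit decrease in inspection, x* moves by d = (-0.6667, 1).
The basis stays optimal until steel becomes binding; allowable decrease = 7 hr.

7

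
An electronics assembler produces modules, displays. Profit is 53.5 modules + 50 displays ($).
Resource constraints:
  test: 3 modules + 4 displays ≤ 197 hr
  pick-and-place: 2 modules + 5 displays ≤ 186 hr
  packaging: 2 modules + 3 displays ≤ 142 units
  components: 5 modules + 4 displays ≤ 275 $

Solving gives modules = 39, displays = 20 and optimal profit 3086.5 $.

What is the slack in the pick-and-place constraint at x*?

8

pick-and-place used = 2·39 + 5·20 = 178; slack = 186 − 178 = 8.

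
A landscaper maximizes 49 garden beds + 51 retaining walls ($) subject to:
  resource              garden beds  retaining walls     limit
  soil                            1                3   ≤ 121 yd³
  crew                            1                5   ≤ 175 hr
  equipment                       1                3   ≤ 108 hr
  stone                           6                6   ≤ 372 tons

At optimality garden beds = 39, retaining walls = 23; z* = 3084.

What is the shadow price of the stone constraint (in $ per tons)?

Check each constraint at x*: soil 108/121 (slack 13); crew 154/175 (slack 21); equipment 108/108 (tight); stone 372/372 (tight).
Since soil, crew are not tight, their duals are 0.
From A_Bᵀ y = c: 1·y_equipment + 6·y_stone = 49; 3·y_equipment + 6·y_stone = 51.
This yields shadow prices y_equipment = 1, y_stone = 8.
Shadow price of stone = 8.

8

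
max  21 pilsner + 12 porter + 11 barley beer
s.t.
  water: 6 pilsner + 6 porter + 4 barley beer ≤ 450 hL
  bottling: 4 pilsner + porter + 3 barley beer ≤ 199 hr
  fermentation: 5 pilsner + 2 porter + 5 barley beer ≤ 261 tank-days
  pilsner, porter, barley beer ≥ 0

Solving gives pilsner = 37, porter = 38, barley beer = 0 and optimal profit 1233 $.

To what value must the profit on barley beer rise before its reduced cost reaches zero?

19

Binding: water and fermentation. Non-binding: bottling (13 unused).
Slack constraints have shadow price 0 (complementary slackness).
From A_Bᵀ y = c: 6·y_water + 5·y_fermentation = 21; 6·y_water + 2·y_fermentation = 12.
→ y_water = 1 and y_fermentation = 3.
barley beer enters the basis when its profit ≥ yᵀa₃ = 1·4 + 3·5 = 19.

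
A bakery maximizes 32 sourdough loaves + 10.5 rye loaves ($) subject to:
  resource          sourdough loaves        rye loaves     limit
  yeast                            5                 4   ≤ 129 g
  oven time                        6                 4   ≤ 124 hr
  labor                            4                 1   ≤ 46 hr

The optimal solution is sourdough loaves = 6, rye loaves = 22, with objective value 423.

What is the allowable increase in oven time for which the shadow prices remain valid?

10

Binding constraints: oven time, labor. The basis is B = [[6,4],[4,1]] with det -10.
Per unit increase in oven time, x* moves by d = (-0.1, 0.4).
The basis stays optimal until yeast becomes binding; allowable increase = 10 hr.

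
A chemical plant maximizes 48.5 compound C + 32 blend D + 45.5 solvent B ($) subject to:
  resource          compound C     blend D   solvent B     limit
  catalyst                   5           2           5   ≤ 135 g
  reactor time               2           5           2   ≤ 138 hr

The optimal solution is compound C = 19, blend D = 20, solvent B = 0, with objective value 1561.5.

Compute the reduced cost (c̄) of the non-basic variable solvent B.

-3

Both catalyst and reactor time are binding at x*.
Dual feasibility on the basic columns requires 5·y_catalyst + 2·y_reactor time = 48.5, 2·y_catalyst + 5·y_reactor time = 32.
→ y_catalyst = 8.5 and y_reactor time = 3.
Reduced cost of solvent B: c₃ − yᵀa₃ = 45.5 − (8.5·5 + 3·2) = 45.5 − 48.5 = -3.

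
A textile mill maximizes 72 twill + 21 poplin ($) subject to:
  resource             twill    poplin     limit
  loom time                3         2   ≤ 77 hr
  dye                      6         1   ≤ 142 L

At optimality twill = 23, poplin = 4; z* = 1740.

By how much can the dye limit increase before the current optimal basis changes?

12

Binding constraints: loom time, dye. The basis is B = [[3,2],[6,1]] with det -9.
Per unit increase in dye, x* moves by d = (0.2222, -0.3333).
The basis stays optimal until poplin reaches 0; allowable increase = 12 L.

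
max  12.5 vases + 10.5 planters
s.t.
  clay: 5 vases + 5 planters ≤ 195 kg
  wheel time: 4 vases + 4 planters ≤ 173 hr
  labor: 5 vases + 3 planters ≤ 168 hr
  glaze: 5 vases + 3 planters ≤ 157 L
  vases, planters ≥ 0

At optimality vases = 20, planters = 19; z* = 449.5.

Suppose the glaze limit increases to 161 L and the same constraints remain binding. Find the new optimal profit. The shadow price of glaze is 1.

Δb = 4, so new z* = 449.5 + (1)·(4) = 449.5 + 4 = 453.5.

453.5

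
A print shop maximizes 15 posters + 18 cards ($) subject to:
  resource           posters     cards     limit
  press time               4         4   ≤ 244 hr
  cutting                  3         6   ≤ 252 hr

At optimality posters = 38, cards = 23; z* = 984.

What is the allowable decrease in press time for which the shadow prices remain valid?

76

Binding constraints: press time, cutting. The basis is B = [[4,4],[3,6]] with det 12.
Per unit decrease in press time, x* moves by d = (-0.5, 0.25).
The basis stays optimal until posters reaches 0; allowable decrease = 76 hr.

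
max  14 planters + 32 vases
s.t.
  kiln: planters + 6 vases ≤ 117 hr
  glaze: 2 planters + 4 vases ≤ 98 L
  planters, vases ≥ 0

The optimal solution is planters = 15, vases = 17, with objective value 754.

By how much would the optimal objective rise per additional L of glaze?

At the optimum: kiln uses 117 of 117 (binding); glaze uses 98 of 98 (binding).
Dual feasibility on the basic columns requires 1·y_kiln + 2·y_glaze = 14, 6·y_kiln + 4·y_glaze = 32.
This yields shadow prices y_kiln = 1, y_glaze = 6.5.
Shadow price of glaze = 6.5.

6.5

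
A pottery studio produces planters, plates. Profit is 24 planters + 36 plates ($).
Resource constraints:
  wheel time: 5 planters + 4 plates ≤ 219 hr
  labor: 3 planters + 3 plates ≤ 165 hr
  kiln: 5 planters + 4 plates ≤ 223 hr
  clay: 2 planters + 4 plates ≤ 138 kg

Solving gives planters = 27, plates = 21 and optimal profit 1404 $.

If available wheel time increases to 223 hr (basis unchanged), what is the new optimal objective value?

Check each constraint at x*: wheel time 219/219 (tight); labor 144/165 (slack 21); kiln 219/223 (slack 4); clay 138/138 (tight).
Since labor, kiln are not tight, their duals are 0.
The binding rows give the dual system: 5·y_wheel time + 2·y_clay = 24 and 4·y_wheel time + 4·y_clay = 36.
→ y_wheel time = 2 and y_clay = 7.
Δz = y_wheel time·Δb = 2 × (4) = 8, so new z* = 1404 + 8 = 1412.

1412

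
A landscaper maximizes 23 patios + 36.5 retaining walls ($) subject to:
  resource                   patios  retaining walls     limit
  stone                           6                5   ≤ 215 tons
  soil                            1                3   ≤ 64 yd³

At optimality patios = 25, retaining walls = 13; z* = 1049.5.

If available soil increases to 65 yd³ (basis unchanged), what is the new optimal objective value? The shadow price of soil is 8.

Δb = 1, so new z* = 1049.5 + (8)·(1) = 1049.5 + 8 = 1057.5.

1057.5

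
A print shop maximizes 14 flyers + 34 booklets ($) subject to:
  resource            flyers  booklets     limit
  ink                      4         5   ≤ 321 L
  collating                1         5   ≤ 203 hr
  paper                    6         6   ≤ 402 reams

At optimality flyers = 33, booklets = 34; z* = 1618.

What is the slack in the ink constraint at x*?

19

ink used = 4·33 + 5·34 = 302; slack = 321 − 302 = 19.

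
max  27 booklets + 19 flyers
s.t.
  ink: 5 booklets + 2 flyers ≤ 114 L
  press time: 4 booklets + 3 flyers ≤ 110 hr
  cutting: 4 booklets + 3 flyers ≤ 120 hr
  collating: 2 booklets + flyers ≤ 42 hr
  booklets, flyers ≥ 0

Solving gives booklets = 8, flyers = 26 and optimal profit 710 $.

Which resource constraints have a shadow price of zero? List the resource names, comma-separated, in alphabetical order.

ink: 92/114 (slack 22)
press time: 110/110 (binding)
cutting: 110/120 (slack 10)
collating: 42/42 (binding)
By complementary slackness, a constraint with positive slack has shadow price 0 → cutting, ink.

cutting, ink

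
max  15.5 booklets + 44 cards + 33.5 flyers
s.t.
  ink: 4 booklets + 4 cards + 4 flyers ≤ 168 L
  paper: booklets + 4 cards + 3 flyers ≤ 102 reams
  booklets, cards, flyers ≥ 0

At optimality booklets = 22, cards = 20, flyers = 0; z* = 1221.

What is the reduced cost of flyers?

-1

At the optimum: ink uses 168 of 168 (binding); paper uses 102 of 102 (binding).
Dual feasibility on the basic columns requires 4·y_ink + 1·y_paper = 15.5, 4·y_ink + 4·y_paper = 44.
Solving: y_ink = 1.5, y_paper = 9.5.
Reduced cost of flyers: c₃ − yᵀa₃ = 33.5 − (1.5·4 + 9.5·3) = 33.5 − 34.5 = -1.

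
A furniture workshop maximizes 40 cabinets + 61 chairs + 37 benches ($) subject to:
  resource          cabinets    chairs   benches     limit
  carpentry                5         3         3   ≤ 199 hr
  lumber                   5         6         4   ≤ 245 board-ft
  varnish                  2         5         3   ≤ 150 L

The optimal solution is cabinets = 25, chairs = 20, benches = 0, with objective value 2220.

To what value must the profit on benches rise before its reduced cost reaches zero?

39

Check each constraint at x*: carpentry 185/199 (slack 14); lumber 245/245 (tight); varnish 150/150 (tight).
By complementary slackness, y = 0 for the non-binding constraint.
From A_Bᵀ y = c: 5·y_lumber + 2·y_varnish = 40; 6·y_lumber + 5·y_varnish = 61.
Solving: y_lumber = 6, y_varnish = 5.
benches enters the basis when its profit ≥ yᵀa₃ = 6·4 + 5·3 = 39.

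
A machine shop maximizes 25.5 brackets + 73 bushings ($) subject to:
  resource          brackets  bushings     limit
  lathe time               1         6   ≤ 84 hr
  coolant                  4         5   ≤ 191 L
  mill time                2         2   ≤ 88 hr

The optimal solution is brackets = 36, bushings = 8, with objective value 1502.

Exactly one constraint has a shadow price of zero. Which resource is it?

coolant

lathe time: 84/84 (binding)
coolant: 184/191 (slack 7)
mill time: 88/88 (binding)
By complementary slackness, a constraint with positive slack has shadow price 0 → coolant.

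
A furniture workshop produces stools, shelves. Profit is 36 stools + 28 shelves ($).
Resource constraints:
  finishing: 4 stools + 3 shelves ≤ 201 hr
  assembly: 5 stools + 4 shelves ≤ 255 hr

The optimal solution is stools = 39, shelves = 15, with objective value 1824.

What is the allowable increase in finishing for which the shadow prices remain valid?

Binding constraints: finishing, assembly. The basis is B = [[4,3],[5,4]] with det 1.
Per unit increase in finishing, x* moves by d = (4, -5).
The basis stays optimal until shelves reaches 0; allowable increase = 3 hr.

3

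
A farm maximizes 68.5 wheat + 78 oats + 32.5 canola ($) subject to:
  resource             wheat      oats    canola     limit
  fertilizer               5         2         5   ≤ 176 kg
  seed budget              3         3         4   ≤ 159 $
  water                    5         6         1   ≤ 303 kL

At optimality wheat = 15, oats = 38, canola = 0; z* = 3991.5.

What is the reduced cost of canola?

At the optimum: fertilizer uses 151 of 176 (slack = 25); seed budget uses 159 of 159 (binding); water uses 303 of 303 (binding).
By complementary slackness, y = 0 for the non-binding constraint.
The binding rows give the dual system: 3·y_seed budget + 5·y_water = 68.5 and 3·y_seed budget + 6·y_water = 78.
This yields shadow prices y_seed budget = 7, y_water = 9.5.
Reduced cost of canola: c₃ − yᵀa₃ = 32.5 − (7·4 + 9.5·1) = 32.5 − 37.5 = -5.

-5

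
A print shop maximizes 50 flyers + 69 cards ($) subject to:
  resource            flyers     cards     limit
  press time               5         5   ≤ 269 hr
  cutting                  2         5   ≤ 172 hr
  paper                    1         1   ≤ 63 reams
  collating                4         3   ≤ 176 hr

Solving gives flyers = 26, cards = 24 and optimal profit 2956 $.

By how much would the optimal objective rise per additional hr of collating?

Binding: cutting and collating. Non-binding: press time (19 unused), paper (13 unused).
By complementary slackness, y = 0 for the non-binding constraints.
Dual feasibility on the basic columns requires 2·y_cutting + 4·y_collating = 50, 5·y_cutting + 3·y_collating = 69.
This yields shadow prices y_cutting = 9, y_collating = 8.
Shadow price of collating = 8.

8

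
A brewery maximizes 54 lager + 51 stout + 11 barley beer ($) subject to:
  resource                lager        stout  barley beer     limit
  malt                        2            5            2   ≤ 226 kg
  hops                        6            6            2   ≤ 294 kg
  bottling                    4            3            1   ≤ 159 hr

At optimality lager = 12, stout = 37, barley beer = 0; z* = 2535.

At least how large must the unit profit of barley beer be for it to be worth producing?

At the optimum: malt uses 209 of 226 (slack = 17); hops uses 294 of 294 (binding); bottling uses 159 of 159 (binding).
Since malt is not tight, its dual is 0.
The binding rows give the dual system: 6·y_hops + 4·y_bottling = 54 and 6·y_hops + 3·y_bottling = 51.
This yields shadow prices y_hops = 7, y_bottling = 3.
barley beer enters the basis when its profit ≥ yᵀa₃ = 7·2 + 3·1 = 17.

17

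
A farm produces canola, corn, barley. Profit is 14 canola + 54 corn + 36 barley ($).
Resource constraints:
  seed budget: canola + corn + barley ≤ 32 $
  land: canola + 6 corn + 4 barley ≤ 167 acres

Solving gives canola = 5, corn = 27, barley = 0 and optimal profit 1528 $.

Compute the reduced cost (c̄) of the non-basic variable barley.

At the optimum: seed budget uses 32 of 32 (binding); land uses 167 of 167 (binding).
The binding rows give the dual system: 1·y_seed budget + 1·y_land = 14 and 1·y_seed budget + 6·y_land = 54.
→ y_seed budget = 6 and y_land = 8.
Reduced cost of barley: c₃ − yᵀa₃ = 36 − (6·1 + 8·4) = 36 − 38 = -2.

-2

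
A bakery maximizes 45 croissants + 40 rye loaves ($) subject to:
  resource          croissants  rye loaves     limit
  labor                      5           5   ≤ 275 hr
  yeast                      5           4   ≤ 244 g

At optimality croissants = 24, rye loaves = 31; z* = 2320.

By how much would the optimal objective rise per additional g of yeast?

5

Both labor and yeast are binding at x*.
The binding rows give the dual system: 5·y_labor + 5·y_yeast = 45 and 5·y_labor + 4·y_yeast = 40.
→ y_labor = 4 and y_yeast = 5.
Shadow price of yeast = 5.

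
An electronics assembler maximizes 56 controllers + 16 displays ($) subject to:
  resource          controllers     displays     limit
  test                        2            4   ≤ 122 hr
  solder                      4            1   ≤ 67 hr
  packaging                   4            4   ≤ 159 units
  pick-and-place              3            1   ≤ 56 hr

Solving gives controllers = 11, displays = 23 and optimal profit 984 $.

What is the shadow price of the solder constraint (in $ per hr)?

8

Binding: solder and pick-and-place. Non-binding: test (8 unused), packaging (23 unused).
Since test, packaging are not tight, their duals are 0.
The binding rows give the dual system: 4·y_solder + 3·y_pick-and-place = 56 and 1·y_solder + 1·y_pick-and-place = 16.
→ y_solder = 8 and y_pick-and-place = 8.
Shadow price of solder = 8.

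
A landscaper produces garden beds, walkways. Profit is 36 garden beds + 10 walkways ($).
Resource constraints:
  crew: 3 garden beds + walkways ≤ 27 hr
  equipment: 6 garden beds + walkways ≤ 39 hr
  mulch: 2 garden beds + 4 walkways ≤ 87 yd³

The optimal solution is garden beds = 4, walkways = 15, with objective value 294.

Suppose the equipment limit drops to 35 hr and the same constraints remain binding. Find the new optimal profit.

Binding: crew and equipment. Non-binding: mulch (19 unused).
By complementary slackness, y = 0 for the non-binding constraint.
Dual feasibility on the basic columns requires 3·y_crew + 6·y_equipment = 36, 1·y_crew + 1·y_equipment = 10.
This yields shadow prices y_crew = 8, y_equipment = 2.
Δz = y_equipment·Δb = 2 × (-4) = -8, so new z* = 294 − 8 = 286.

286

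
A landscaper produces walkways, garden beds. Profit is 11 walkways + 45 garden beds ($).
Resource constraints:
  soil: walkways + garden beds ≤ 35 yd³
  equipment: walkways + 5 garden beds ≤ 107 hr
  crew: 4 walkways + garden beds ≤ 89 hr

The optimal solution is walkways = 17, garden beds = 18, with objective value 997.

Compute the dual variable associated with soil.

2.5

Binding: soil and equipment. Non-binding: crew (3 unused).
By complementary slackness, y = 0 for the non-binding constraint.
From A_Bᵀ y = c: 1·y_soil + 1·y_equipment = 11; 1·y_soil + 5·y_equipment = 45.
→ y_soil = 2.5 and y_equipment = 8.5.
Shadow price of soil = 2.5.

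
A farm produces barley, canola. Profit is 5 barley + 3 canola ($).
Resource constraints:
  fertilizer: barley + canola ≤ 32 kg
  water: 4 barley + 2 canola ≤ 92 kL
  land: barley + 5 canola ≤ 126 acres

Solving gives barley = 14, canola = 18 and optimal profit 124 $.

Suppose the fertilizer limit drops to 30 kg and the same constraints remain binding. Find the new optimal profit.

122

At the optimum: fertilizer uses 32 of 32 (binding); water uses 92 of 92 (binding); land uses 104 of 126 (slack = 22).
Since land is not tight, its dual is 0.
From A_Bᵀ y = c: 1·y_fertilizer + 4·y_water = 5; 1·y_fertilizer + 2·y_water = 3.
This yields shadow prices y_fertilizer = 1, y_water = 1.
Δz = y_fertilizer·Δb = 1 × (-2) = -2, so new z* = 124 − 2 = 122.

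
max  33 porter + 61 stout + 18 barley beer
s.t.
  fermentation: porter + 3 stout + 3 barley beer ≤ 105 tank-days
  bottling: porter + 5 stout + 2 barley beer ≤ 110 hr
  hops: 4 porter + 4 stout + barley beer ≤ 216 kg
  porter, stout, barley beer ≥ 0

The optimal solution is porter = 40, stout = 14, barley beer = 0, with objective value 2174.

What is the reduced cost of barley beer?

-2.5

Check each constraint at x*: fermentation 82/105 (slack 23); bottling 110/110 (tight); hops 216/216 (tight).
Slack constraints have shadow price 0 (complementary slackness).
Dual feasibility on the basic columns requires 1·y_bottling + 4·y_hops = 33, 5·y_bottling + 4·y_hops = 61.
Solving: y_bottling = 7, y_hops = 6.5.
Reduced cost of barley beer: c₃ − yᵀa₃ = 18 − (7·2 + 6.5·1) = 18 − 20.5 = -2.5.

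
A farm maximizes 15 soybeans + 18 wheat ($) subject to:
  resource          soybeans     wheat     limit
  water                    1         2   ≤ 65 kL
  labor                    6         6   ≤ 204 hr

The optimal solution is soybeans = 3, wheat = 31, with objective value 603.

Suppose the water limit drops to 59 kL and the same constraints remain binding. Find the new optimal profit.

Both water and labor are binding at x*.
The binding rows give the dual system: 1·y_water + 6·y_labor = 15 and 2·y_water + 6·y_labor = 18.
Solving: y_water = 3, y_labor = 2.
Δz = y_water·Δb = 3 × (-6) = -18, so new z* = 603 − 18 = 585.

585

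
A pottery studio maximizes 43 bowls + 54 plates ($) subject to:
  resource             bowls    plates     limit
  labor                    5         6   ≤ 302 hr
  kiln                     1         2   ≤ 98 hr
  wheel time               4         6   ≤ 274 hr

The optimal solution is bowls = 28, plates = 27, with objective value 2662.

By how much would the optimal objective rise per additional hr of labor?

7

Check each constraint at x*: labor 302/302 (tight); kiln 82/98 (slack 16); wheel time 274/274 (tight).
Since kiln is not tight, its dual is 0.
From A_Bᵀ y = c: 5·y_labor + 4·y_wheel time = 43; 6·y_labor + 6·y_wheel time = 54.
Solving: y_labor = 7, y_wheel time = 2.
Shadow price of labor = 7.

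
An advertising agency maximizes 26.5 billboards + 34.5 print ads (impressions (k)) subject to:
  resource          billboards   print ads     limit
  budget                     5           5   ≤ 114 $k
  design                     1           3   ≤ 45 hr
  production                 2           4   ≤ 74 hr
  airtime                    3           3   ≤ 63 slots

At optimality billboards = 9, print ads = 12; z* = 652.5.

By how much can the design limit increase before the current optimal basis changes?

8

Binding constraints: design, airtime. The basis is B = [[1,3],[3,3]] with det -6.
Per unit increase in design, x* moves by d = (-0.5, 0.5).
The basis stays optimal until production becomes binding; allowable increase = 8 hr.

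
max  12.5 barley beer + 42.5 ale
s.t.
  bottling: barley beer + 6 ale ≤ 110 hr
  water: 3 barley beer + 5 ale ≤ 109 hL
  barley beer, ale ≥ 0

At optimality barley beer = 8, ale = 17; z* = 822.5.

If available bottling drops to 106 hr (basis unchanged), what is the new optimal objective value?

802.5

Both bottling and water are binding at x*.
From A_Bᵀ y = c: 1·y_bottling + 3·y_water = 12.5; 6·y_bottling + 5·y_water = 42.5.
Solving: y_bottling = 5, y_water = 2.5.
Δz = y_bottling·Δb = 5 × (-4) = -20, so new z* = 822.5 − 20 = 802.5.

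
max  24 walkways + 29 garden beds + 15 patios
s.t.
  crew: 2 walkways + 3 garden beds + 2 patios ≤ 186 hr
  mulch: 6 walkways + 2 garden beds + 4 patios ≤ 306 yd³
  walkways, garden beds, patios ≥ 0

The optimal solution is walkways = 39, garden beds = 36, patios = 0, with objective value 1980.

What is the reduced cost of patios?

-7

Both crew and mulch are binding at x*.
From A_Bᵀ y = c: 2·y_crew + 6·y_mulch = 24; 3·y_crew + 2·y_mulch = 29.
→ y_crew = 9 and y_mulch = 1.
Reduced cost of patios: c₃ − yᵀa₃ = 15 − (9·2 + 1·4) = 15 − 22 = -7.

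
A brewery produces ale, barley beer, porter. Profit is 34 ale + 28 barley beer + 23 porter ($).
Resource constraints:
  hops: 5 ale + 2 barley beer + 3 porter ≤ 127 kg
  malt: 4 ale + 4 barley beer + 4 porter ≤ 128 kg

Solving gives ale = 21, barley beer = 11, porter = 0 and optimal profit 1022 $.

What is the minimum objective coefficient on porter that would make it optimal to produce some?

30

At the optimum: hops uses 127 of 127 (binding); malt uses 128 of 128 (binding).
The binding rows give the dual system: 5·y_hops + 4·y_malt = 34 and 2·y_hops + 4·y_malt = 28.
This yields shadow prices y_hops = 2, y_malt = 6.
porter enters the basis when its profit ≥ yᵀa₃ = 2·3 + 6·4 = 30.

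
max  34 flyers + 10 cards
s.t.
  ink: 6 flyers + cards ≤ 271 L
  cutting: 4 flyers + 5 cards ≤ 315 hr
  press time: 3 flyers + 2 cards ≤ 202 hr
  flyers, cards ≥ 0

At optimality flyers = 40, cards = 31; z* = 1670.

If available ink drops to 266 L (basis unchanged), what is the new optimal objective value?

1645

At the optimum: ink uses 271 of 271 (binding); cutting uses 315 of 315 (binding); press time uses 182 of 202 (slack = 20).
By complementary slackness, y = 0 for the non-binding constraint.
From A_Bᵀ y = c: 6·y_ink + 4·y_cutting = 34; 1·y_ink + 5·y_cutting = 10.
→ y_ink = 5 and y_cutting = 1.
Δz = y_ink·Δb = 5 × (-5) = -25, so new z* = 1670 − 25 = 1645.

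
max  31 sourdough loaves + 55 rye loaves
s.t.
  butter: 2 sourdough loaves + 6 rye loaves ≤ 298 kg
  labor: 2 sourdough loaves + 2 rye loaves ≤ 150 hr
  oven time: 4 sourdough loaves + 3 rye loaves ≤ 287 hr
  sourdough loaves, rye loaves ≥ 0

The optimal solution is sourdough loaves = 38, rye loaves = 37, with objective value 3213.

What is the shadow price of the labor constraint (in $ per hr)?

Check each constraint at x*: butter 298/298 (tight); labor 150/150 (tight); oven time 263/287 (slack 24).
Since oven time is not tight, its dual is 0.
From A_Bᵀ y = c: 2·y_butter + 2·y_labor = 31; 6·y_butter + 2·y_labor = 55.
→ y_butter = 6 and y_labor = 9.5.
Shadow price of labor = 9.5.

9.5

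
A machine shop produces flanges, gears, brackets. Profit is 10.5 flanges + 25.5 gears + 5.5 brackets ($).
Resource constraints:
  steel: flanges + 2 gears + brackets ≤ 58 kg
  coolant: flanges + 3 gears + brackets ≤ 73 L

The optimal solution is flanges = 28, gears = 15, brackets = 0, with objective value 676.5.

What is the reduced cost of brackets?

Check each constraint at x*: steel 58/58 (tight); coolant 73/73 (tight).
The binding rows give the dual system: 1·y_steel + 1·y_coolant = 10.5 and 2·y_steel + 3·y_coolant = 25.5.
Solving: y_steel = 6, y_coolant = 4.5.
Reduced cost of brackets: c₃ − yᵀa₃ = 5.5 − (6·1 + 4.5·1) = 5.5 − 10.5 = -5.

-5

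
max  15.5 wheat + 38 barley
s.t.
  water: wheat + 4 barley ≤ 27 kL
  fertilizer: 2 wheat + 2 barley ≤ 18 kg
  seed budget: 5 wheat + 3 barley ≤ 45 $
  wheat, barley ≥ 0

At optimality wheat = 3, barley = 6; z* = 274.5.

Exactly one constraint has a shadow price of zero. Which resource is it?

seed budget

water: 27/27 (binding)
fertilizer: 18/18 (binding)
seed budget: 33/45 (slack 12)
By complementary slackness, a constraint with positive slack has shadow price 0 → seed budget.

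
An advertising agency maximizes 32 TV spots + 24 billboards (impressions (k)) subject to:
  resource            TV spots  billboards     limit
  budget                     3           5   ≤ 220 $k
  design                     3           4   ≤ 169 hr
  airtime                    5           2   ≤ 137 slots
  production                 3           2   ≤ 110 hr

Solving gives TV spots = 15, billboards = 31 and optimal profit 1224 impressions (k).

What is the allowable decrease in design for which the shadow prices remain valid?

Binding constraints: design, airtime. The basis is B = [[3,4],[5,2]] with det -14.
Per unit decrease in design, x* moves by d = (0.1429, -0.3571).
The basis stays optimal until billboards reaches 0; allowable decrease = 86.8 hr.

86.8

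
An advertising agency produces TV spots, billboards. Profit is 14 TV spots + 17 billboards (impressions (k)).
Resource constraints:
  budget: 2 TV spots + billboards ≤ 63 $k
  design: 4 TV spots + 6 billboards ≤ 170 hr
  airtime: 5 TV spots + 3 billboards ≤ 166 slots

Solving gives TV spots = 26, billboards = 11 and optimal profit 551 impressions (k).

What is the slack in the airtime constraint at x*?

3

airtime used = 5·26 + 3·11 = 163; slack = 166 − 163 = 3.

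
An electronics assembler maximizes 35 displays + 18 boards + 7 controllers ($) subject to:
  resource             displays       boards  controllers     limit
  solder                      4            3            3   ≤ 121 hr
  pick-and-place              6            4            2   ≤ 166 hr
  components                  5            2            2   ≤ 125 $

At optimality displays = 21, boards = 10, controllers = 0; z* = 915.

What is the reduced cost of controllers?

-6

Check each constraint at x*: solder 114/121 (slack 7); pick-and-place 166/166 (tight); components 125/125 (tight).
Since solder is not tight, its dual is 0.
The binding rows give the dual system: 6·y_pick-and-place + 5·y_components = 35 and 4·y_pick-and-place + 2·y_components = 18.
→ y_pick-and-place = 2.5 and y_components = 4.
Reduced cost of controllers: c₃ − yᵀa₃ = 7 − (2.5·2 + 4·2) = 7 − 13 = -6.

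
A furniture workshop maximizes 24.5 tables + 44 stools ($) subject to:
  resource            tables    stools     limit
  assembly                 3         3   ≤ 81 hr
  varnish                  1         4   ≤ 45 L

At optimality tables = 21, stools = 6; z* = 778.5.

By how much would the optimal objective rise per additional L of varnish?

6.5

At the optimum: assembly uses 81 of 81 (binding); varnish uses 45 of 45 (binding).
The binding rows give the dual system: 3·y_assembly + 1·y_varnish = 24.5 and 3·y_assembly + 4·y_varnish = 44.
This yields shadow prices y_assembly = 6, y_varnish = 6.5.
Shadow price of varnish = 6.5.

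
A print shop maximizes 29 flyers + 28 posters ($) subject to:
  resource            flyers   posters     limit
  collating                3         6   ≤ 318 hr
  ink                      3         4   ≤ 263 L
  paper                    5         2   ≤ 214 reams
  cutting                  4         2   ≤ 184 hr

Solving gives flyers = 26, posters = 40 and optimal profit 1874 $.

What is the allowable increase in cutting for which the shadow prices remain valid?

Binding constraints: collating, cutting. The basis is B = [[3,6],[4,2]] with det -18.
Per unit increase in cutting, x* moves by d = (0.3333, -0.1667).
The basis stays optimal until paper becomes binding; allowable increase = 3 hr.

3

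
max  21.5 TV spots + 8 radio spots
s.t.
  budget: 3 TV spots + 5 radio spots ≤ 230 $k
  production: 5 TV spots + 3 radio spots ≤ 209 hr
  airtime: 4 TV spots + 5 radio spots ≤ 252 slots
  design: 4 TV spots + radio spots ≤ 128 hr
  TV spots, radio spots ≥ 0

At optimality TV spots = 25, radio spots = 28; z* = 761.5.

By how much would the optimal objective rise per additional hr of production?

1.5

Check each constraint at x*: budget 215/230 (slack 15); production 209/209 (tight); airtime 240/252 (slack 12); design 128/128 (tight).
By complementary slackness, y = 0 for the non-binding constraints.
Dual feasibility on the basic columns requires 5·y_production + 4·y_design = 21.5, 3·y_production + 1·y_design = 8.
This yields shadow prices y_production = 1.5, y_design = 3.5.
Shadow price of production = 1.5.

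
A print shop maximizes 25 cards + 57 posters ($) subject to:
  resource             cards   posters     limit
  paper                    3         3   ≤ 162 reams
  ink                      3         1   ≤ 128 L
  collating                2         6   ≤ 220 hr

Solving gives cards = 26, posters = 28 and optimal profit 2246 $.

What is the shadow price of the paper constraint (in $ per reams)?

3

Binding: paper and collating. Non-binding: ink (22 unused).
Slack constraints have shadow price 0 (complementary slackness).
Dual feasibility on the basic columns requires 3·y_paper + 2·y_collating = 25, 3·y_paper + 6·y_collating = 57.
This yields shadow prices y_paper = 3, y_collating = 8.
Shadow price of paper = 3.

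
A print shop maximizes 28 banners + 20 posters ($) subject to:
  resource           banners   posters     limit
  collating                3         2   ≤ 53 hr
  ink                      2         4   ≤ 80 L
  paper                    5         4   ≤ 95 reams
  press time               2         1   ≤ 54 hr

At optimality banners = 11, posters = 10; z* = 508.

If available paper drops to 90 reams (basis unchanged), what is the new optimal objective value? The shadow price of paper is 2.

498

Δb = -5, so new z* = 508 + (2)·(-5) = 508 − 10 = 498.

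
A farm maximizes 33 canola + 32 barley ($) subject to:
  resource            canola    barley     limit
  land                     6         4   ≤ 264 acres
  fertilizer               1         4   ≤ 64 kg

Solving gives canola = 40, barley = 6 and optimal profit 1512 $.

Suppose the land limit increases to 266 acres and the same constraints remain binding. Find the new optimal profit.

Both land and fertilizer are binding at x*.
Dual feasibility on the basic columns requires 6·y_land + 1·y_fertilizer = 33, 4·y_land + 4·y_fertilizer = 32.
This yields shadow prices y_land = 5, y_fertilizer = 3.
Δz = y_land·Δb = 5 × (2) = 10, so new z* = 1512 + 10 = 1522.

1522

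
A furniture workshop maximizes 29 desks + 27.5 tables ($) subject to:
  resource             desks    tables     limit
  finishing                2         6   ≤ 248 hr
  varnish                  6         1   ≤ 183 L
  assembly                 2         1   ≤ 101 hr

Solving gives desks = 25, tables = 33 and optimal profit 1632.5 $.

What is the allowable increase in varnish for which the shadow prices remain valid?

Binding constraints: finishing, varnish. The basis is B = [[2,6],[6,1]] with det -34.
Per unit increase in varnish, x* moves by d = (0.1765, -0.0588).
The basis stays optimal until assembly becomes binding; allowable increase = 61.2 L.

61.2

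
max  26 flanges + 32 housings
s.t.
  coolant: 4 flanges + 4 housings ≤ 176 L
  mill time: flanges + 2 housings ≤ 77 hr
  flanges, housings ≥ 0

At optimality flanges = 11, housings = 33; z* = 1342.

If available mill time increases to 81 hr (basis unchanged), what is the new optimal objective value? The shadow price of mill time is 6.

1366

Δb = 4, so new z* = 1342 + (6)·(4) = 1342 + 24 = 1366.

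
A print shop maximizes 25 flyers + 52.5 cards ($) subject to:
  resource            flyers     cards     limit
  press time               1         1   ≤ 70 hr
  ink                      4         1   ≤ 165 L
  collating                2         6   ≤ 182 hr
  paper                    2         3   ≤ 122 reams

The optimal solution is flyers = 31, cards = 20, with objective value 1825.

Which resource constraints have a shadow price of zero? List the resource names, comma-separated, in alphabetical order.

ink, press time

press time: 51/70 (slack 19)
ink: 144/165 (slack 21)
collating: 182/182 (binding)
paper: 122/122 (binding)
By complementary slackness, a constraint with positive slack has shadow price 0 → ink, press time.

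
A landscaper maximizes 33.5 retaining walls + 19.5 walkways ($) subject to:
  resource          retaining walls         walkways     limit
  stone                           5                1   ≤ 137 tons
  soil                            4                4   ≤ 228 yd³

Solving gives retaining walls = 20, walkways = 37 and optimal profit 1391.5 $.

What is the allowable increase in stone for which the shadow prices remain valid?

Binding constraints: stone, soil. The basis is B = [[5,1],[4,4]] with det 16.
Per unit increase in stone, x* moves by d = (0.25, -0.25).
The basis stays optimal until walkways reaches 0; allowable increase = 148 tons.

148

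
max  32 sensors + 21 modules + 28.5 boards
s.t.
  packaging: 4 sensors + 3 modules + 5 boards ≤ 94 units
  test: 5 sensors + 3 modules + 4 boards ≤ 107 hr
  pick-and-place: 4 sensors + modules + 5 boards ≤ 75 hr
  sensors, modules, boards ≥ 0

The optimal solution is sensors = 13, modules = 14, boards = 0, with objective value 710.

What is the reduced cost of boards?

Check each constraint at x*: packaging 94/94 (tight); test 107/107 (tight); pick-and-place 66/75 (slack 9).
By complementary slackness, y = 0 for the non-binding constraint.
The binding rows give the dual system: 4·y_packaging + 5·y_test = 32 and 3·y_packaging + 3·y_test = 21.
Solving: y_packaging = 3, y_test = 4.
Reduced cost of boards: c₃ − yᵀa₃ = 28.5 − (3·5 + 4·4) = 28.5 − 31 = -2.5.

-2.5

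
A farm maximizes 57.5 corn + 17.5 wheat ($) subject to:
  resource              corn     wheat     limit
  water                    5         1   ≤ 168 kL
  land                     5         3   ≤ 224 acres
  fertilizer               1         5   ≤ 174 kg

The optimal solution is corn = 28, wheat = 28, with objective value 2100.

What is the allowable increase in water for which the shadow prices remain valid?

Binding constraints: water, land. The basis is B = [[5,1],[5,3]] with det 10.
Per unit increase in water, x* moves by d = (0.3, -0.5).
The basis stays optimal until wheat reaches 0; allowable increase = 56 kL.

56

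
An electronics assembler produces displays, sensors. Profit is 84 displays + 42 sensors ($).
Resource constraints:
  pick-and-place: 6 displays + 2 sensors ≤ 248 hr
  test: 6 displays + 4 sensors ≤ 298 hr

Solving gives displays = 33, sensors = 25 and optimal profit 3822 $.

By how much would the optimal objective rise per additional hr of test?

7

At the optimum: pick-and-place uses 248 of 248 (binding); test uses 298 of 298 (binding).
Dual feasibility on the basic columns requires 6·y_pick-and-place + 6·y_test = 84, 2·y_pick-and-place + 4·y_test = 42.
Solving: y_pick-and-place = 7, y_test = 7.
Shadow price of test = 7.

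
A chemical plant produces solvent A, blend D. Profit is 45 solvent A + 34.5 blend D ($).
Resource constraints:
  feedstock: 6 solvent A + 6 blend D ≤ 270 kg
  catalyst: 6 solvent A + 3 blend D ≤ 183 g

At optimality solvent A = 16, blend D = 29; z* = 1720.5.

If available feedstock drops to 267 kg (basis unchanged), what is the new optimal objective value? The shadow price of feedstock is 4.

1708.5

Δb = -3, so new z* = 1720.5 + (4)·(-3) = 1720.5 − 12 = 1708.5.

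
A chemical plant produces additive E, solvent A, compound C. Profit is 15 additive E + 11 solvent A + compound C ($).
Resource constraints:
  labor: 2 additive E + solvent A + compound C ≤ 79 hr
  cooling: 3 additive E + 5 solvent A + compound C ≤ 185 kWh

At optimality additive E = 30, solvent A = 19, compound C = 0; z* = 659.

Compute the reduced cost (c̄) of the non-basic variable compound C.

-6

Check each constraint at x*: labor 79/79 (tight); cooling 185/185 (tight).
The binding rows give the dual system: 2·y_labor + 3·y_cooling = 15 and 1·y_labor + 5·y_cooling = 11.
Solving: y_labor = 6, y_cooling = 1.
Reduced cost of compound C: c₃ − yᵀa₃ = 1 − (6·1 + 1·1) = 1 − 7 = -6.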